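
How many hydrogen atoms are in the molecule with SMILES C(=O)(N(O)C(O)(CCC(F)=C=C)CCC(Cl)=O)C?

15

Hydrogens are implicit in SMILES; fill each atom to its normal valence:
  5 × C: 2 H each → 10
  5 × C: no H
  2 × O: 1 H each → 2
  2 × O: no H
  1 × C: 3 H
  1 × Cl: no H
  1 × F: no H
  1 × N: no H
  Total hydrogens = 15.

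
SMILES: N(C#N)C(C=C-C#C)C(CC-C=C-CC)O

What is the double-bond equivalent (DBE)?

6

Molecular formula from the SMILES: C13H18N2O.
DoU = (2C + 2 + N − H − X)/2 = (2·13 + 2 + 2 − 18 − 0)/2 = 12/2 = 6.
(Structurally: 0 ring(s) + 6 π bond(s) = 6.)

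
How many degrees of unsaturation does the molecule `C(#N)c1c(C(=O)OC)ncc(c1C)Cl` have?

Molecular formula from the SMILES: C9H7ClN2O2.
DoU = (2C + 2 + N − H − X)/2 = (2·9 + 2 + 2 − 7 − 1)/2 = 14/2 = 7.
(Structurally: 1 ring(s) + 6 π bond(s) = 7.)

7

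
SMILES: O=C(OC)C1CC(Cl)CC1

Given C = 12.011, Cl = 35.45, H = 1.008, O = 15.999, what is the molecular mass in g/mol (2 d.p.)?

162.61

Molecular formula: C7H11ClO2.
M = 7×12.011 + 1×35.45 + 11×1.008 + 2×15.999 = 162.61 g/mol.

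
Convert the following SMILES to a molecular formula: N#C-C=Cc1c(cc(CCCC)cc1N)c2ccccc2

C19H20N2

Heavy atoms from the SMILES: 19 C, 2 N.
Implicit hydrogens by atom environment:
  7 × C (aromatic): 1 H each → 7
  5 × C (aromatic): no H
  3 × C: 2 H each → 6
  2 × C: 1 H each → 2
  1 × C: 3 H
  1 × C: no H
  1 × N: 2 H
  1 × N: no H
  Total hydrogens = 20.
Molecular formula: C19H20N2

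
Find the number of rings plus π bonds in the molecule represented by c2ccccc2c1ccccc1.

Molecular formula from the SMILES: C12H10.
DoU = (2C + 2 + N − H − X)/2 = (2·12 + 2 + 0 − 10 − 0)/2 = 16/2 = 8.
(Structurally: 2 ring(s) + 6 π bond(s) = 8.)

8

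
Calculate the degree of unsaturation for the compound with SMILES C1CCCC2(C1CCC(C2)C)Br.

2

Molecular formula from the SMILES: C11H19Br.
DoU = (2C + 2 + N − H − X)/2 = (2·11 + 2 + 0 − 19 − 1)/2 = 4/2 = 2.
(Structurally: 2 ring(s) + 0 π bond(s) = 2.)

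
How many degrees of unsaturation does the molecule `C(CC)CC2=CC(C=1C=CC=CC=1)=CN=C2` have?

8

Molecular formula from the SMILES: C15H17N.
DoU = (2C + 2 + N − H − X)/2 = (2·15 + 2 + 1 − 17 − 0)/2 = 16/2 = 8.
(Structurally: 2 ring(s) + 6 π bond(s) = 8.)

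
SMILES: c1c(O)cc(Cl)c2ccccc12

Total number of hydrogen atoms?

Hydrogens are implicit in SMILES; fill each atom to its normal valence:
  6 × C (aromatic): 1 H each → 6
  4 × C (aromatic): no H
  1 × Cl: no H
  1 × O: 1 H
  Total hydrogens = 7.

7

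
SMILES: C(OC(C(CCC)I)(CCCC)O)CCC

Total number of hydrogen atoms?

27

Hydrogens are implicit in SMILES; fill each atom to its normal valence:
  8 × C: 2 H each → 16
  3 × C: 3 H each → 9
  1 × C: 1 H
  1 × C: no H
  1 × I: no H
  1 × O: 1 H
  1 × O: no H
  Total hydrogens = 27.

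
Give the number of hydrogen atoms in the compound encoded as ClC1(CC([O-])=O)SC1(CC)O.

8

Hydrogens are implicit in SMILES; fill each atom to its normal valence:
  3 × C: no H
  2 × C: 2 H each → 4
  1 × C: 3 H
  1 × Cl: no H
  1 × O: 1 H
  1 × O: no H
  1 × O (charge -1): no H
  1 × S: no H
  Total hydrogens = 8.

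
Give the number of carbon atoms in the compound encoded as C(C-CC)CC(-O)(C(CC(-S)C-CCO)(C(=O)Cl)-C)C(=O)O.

15

The symbol for carbon appears 15 times in the SMILES. (Cl is a single chlorine, not C + l.)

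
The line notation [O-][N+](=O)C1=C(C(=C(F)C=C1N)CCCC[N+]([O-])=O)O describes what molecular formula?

C10H12FN3O5

Heavy atoms from the SMILES: 10 C, 1 F, 3 N, 5 O.
Implicit hydrogens by atom environment:
  5 × C (aromatic): no H
  4 × C: 2 H each → 8
  2 × N (charge +1): no H
  2 × O: no H
  2 × O (charge -1): no H
  1 × C (aromatic): 1 H
  1 × F: no H
  1 × N: 2 H
  1 × O: 1 H
  Total hydrogens = 12.
Molecular formula: C10H12FN3O5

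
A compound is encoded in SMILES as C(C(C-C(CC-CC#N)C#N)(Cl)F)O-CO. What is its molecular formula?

Heavy atoms from the SMILES: 10 C, 1 Cl, 1 F, 2 N, 2 O.
Implicit hydrogens by atom environment:
  6 × C: 2 H each → 12
  3 × C: no H
  2 × N: no H
  1 × C: 1 H
  1 × Cl: no H
  1 × F: no H
  1 × O: 1 H
  1 × O: no H
  Total hydrogens = 14.
Molecular formula: C10H14ClFN2O2

C10H14ClFN2O2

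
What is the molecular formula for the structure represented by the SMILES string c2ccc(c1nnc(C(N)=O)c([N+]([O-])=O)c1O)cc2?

Heavy atoms from the SMILES: 11 C, 4 N, 4 O.
Implicit hydrogens by atom environment:
  5 × C (aromatic): 1 H each → 5
  5 × C (aromatic): no H
  2 × N (aromatic): no H
  2 × O: no H
  1 × C: no H
  1 × N: 2 H
  1 × N (charge +1): no H
  1 × O: 1 H
  1 × O (charge -1): no H
  Total hydrogens = 8.
Molecular formula: C11H8N4O4

C11H8N4O4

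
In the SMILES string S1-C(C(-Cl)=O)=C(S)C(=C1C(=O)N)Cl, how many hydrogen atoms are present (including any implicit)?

3

Hydrogens are implicit in SMILES; fill each atom to its normal valence:
  4 × C (aromatic): no H
  2 × C: no H
  2 × Cl: no H
  2 × O: no H
  1 × N: 2 H
  1 × S: 1 H
  1 × S (aromatic): no H
  Total hydrogens = 3.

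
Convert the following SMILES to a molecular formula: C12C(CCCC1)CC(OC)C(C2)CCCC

Heavy atoms from the SMILES: 15 C, 1 O.
Implicit hydrogens by atom environment:
  9 × C: 2 H each → 18
  4 × C: 1 H each → 4
  2 × C: 3 H each → 6
  1 × O: no H
  Total hydrogens = 28.
Molecular formula: C15H28O

C15H28O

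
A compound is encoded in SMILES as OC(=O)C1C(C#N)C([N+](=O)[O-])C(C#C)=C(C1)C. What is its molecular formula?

Heavy atoms from the SMILES: 11 C, 2 N, 4 O.
Implicit hydrogens by atom environment:
  5 × C: no H
  4 × C: 1 H each → 4
  2 × O: no H
  1 × C: 3 H
  1 × C: 2 H
  1 × N (charge +1): no H
  1 × N: no H
  1 × O: 1 H
  1 × O (charge -1): no H
  Total hydrogens = 10.
Molecular formula: C11H10N2O4

C11H10N2O4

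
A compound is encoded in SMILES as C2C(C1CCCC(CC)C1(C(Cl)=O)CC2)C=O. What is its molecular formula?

Heavy atoms from the SMILES: 14 C, 1 Cl, 2 O.
Implicit hydrogens by atom environment:
  7 × C: 2 H each → 14
  4 × C: 1 H each → 4
  2 × C: no H
  2 × O: no H
  1 × C: 3 H
  1 × Cl: no H
  Total hydrogens = 21.
Molecular formula: C14H21ClO2

C14H21ClO2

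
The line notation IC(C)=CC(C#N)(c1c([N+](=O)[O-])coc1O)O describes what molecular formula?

C9H7IN2O5

Heavy atoms from the SMILES: 9 C, 1 I, 2 N, 5 O.
Implicit hydrogens by atom environment:
  3 × C (aromatic): no H
  3 × C: no H
  2 × O: 1 H each → 2
  1 × C: 3 H
  1 × C (aromatic): 1 H
  1 × C: 1 H
  1 × I: no H
  1 × N (charge +1): no H
  1 × N: no H
  1 × O (aromatic): no H
  1 × O: no H
  1 × O (charge -1): no H
  Total hydrogens = 7.
Molecular formula: C9H7IN2O5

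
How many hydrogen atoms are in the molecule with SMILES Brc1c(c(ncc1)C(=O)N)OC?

7

Hydrogens are implicit in SMILES; fill each atom to its normal valence:
  3 × C (aromatic): no H
  2 × C (aromatic): 1 H each → 2
  2 × O: no H
  1 × Br: no H
  1 × C: 3 H
  1 × C: no H
  1 × N: 2 H
  1 × N (aromatic): no H
  Total hydrogens = 7.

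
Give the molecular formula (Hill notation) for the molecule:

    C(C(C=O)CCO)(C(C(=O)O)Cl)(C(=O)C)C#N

C10H12ClNO5

Heavy atoms from the SMILES: 10 C, 1 Cl, 1 N, 5 O.
Implicit hydrogens by atom environment:
  4 × C: no H
  3 × C: 1 H each → 3
  3 × O: no H
  2 × C: 2 H each → 4
  2 × O: 1 H each → 2
  1 × C: 3 H
  1 × Cl: no H
  1 × N: no H
  Total hydrogens = 12.
Molecular formula: C10H12ClNO5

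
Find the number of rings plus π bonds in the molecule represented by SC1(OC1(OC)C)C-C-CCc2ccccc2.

5

Molecular formula from the SMILES: C14H20O2S.
DoU = (2C + 2 + N − H − X)/2 = (2·14 + 2 + 0 − 20 − 0)/2 = 10/2 = 5.
(Structurally: 2 ring(s) + 3 π bond(s) = 5.)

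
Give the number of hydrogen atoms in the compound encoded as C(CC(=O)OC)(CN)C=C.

Hydrogens are implicit in SMILES; fill each atom to its normal valence:
  3 × C: 2 H each → 6
  2 × C: 1 H each → 2
  2 × O: no H
  1 × C: 3 H
  1 × C: no H
  1 × N: 2 H
  Total hydrogens = 13.

13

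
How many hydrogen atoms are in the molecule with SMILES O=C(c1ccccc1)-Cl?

Hydrogens are implicit in SMILES; fill each atom to its normal valence:
  5 × C (aromatic): 1 H each → 5
  1 × C (aromatic): no H
  1 × C: no H
  1 × Cl: no H
  1 × O: no H
  Total hydrogens = 5.

5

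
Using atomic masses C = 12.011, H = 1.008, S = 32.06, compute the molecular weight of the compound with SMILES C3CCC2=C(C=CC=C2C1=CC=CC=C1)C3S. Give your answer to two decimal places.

240.36

Molecular formula: C16H16S.
M = 16×12.011 + 16×1.008 + 1×32.06 = 240.36 g/mol.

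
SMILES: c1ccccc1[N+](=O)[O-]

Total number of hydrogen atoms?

5

Hydrogens are implicit in SMILES; fill each atom to its normal valence:
  5 × C (aromatic): 1 H each → 5
  1 × C (aromatic): no H
  1 × N (charge +1): no H
  1 × O: no H
  1 × O (charge -1): no H
  Total hydrogens = 5.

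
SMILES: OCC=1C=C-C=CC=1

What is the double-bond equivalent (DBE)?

Molecular formula from the SMILES: C7H8O.
DoU = (2C + 2 + N − H − X)/2 = (2·7 + 2 + 0 − 8 − 0)/2 = 8/2 = 4.
(Structurally: 1 ring(s) + 3 π bond(s) = 4.)

4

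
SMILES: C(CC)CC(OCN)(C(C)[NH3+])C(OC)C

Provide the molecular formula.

C11H27N2O2+

Heavy atoms from the SMILES: 11 C, 2 N, 2 O.
Implicit hydrogens by atom environment:
  4 × C: 3 H each → 12
  4 × C: 2 H each → 8
  2 × C: 1 H each → 2
  2 × O: no H
  1 × C: no H
  1 × N (charge +1): 3 H
  1 × N: 2 H
  Total hydrogens = 27.
Net charge +1.
Molecular formula: C11H27N2O2+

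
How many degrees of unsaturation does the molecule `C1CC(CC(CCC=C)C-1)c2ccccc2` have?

6

Molecular formula from the SMILES: C16H22.
DoU = (2C + 2 + N − H − X)/2 = (2·16 + 2 + 0 − 22 − 0)/2 = 12/2 = 6.
(Structurally: 2 ring(s) + 4 π bond(s) = 6.)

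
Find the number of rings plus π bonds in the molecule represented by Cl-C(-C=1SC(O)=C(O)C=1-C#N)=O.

6

Molecular formula from the SMILES: C6H2ClNO3S.
DoU = (2C + 2 + N − H − X)/2 = (2·6 + 2 + 1 − 2 − 1)/2 = 12/2 = 6.
(Structurally: 1 ring(s) + 5 π bond(s) = 6.)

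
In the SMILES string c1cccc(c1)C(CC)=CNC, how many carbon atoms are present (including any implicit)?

The symbol for carbon appears 11 times in the SMILES. Lowercase c denotes aromatic carbon and counts toward C.

11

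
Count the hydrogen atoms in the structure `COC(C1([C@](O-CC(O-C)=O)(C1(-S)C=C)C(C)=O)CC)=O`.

Hydrogens are implicit in SMILES; fill each atom to its normal valence:
  6 × C: no H
  6 × O: no H
  4 × C: 3 H each → 12
  3 × C: 2 H each → 6
  1 × C: 1 H
  1 × S: 1 H
  Total hydrogens = 20.

20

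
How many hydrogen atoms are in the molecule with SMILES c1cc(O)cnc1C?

7

Hydrogens are implicit in SMILES; fill each atom to its normal valence:
  3 × C (aromatic): 1 H each → 3
  2 × C (aromatic): no H
  1 × C: 3 H
  1 × N (aromatic): no H
  1 × O: 1 H
  Total hydrogens = 7.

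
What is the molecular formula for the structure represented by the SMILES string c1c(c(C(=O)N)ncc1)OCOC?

C8H10N2O3

Heavy atoms from the SMILES: 8 C, 2 N, 3 O.
Implicit hydrogens by atom environment:
  3 × C (aromatic): 1 H each → 3
  3 × O: no H
  2 × C (aromatic): no H
  1 × C: 3 H
  1 × C: 2 H
  1 × C: no H
  1 × N: 2 H
  1 × N (aromatic): no H
  Total hydrogens = 10.
Molecular formula: C8H10N2O3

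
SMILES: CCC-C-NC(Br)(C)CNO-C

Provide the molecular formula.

Heavy atoms from the SMILES: 1 Br, 8 C, 2 N, 1 O.
Implicit hydrogens by atom environment:
  4 × C: 2 H each → 8
  3 × C: 3 H each → 9
  2 × N: 1 H each → 2
  1 × Br: no H
  1 × C: no H
  1 × O: no H
  Total hydrogens = 19.
Molecular formula: C8H19BrN2O

C8H19BrN2O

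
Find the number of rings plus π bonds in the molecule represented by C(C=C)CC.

Molecular formula from the SMILES: C5H10.
DoU = (2C + 2 + N − H − X)/2 = (2·5 + 2 + 0 − 10 − 0)/2 = 2/2 = 1.
(Structurally: 0 ring(s) + 1 π bond(s) = 1.)

1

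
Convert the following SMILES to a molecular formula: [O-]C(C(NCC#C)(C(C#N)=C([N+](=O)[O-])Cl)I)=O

Heavy atoms from the SMILES: 8 C, 1 Cl, 1 I, 3 N, 4 O.
Implicit hydrogens by atom environment:
  6 × C: no H
  2 × O: no H
  2 × O (charge -1): no H
  1 × C: 2 H
  1 × C: 1 H
  1 × Cl: no H
  1 × I: no H
  1 × N: 1 H
  1 × N: no H
  1 × N (charge +1): no H
  Total hydrogens = 4.
Net charge -1.
Molecular formula: C8H4ClIN3O4-

C8H4ClIN3O4-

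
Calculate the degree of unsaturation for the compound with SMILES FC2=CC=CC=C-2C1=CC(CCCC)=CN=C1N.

Molecular formula from the SMILES: C15H17FN2.
DoU = (2C + 2 + N − H − X)/2 = (2·15 + 2 + 2 − 17 − 1)/2 = 16/2 = 8.
(Structurally: 2 ring(s) + 6 π bond(s) = 8.)

8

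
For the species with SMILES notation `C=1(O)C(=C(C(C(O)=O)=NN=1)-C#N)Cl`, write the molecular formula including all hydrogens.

Heavy atoms from the SMILES: 6 C, 1 Cl, 3 N, 3 O.
Implicit hydrogens by atom environment:
  4 × C (aromatic): no H
  2 × C: no H
  2 × N (aromatic): no H
  2 × O: 1 H each → 2
  1 × Cl: no H
  1 × N: no H
  1 × O: no H
  Total hydrogens = 2.
Molecular formula: C6H2ClN3O3

C6H2ClN3O3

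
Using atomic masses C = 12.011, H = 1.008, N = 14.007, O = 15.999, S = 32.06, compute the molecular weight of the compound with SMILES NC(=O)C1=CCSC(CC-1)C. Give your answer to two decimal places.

171.26

Molecular formula: C8H13NOS.
M = 8×12.011 + 13×1.008 + 1×14.007 + 1×15.999 + 1×32.06 = 171.26 g/mol.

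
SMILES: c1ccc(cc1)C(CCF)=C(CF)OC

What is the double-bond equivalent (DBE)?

5

Molecular formula from the SMILES: C12H14F2O.
DoU = (2C + 2 + N − H − X)/2 = (2·12 + 2 + 0 − 14 − 2)/2 = 10/2 = 5.
(Structurally: 1 ring(s) + 4 π bond(s) = 5.)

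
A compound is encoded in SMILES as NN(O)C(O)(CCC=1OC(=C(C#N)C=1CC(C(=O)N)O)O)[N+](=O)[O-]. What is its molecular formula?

Heavy atoms from the SMILES: 11 C, 5 N, 8 O.
Implicit hydrogens by atom environment:
  4 × C (aromatic): no H
  4 × O: 1 H each → 4
  3 × C: 2 H each → 6
  3 × C: no H
  2 × N: 2 H each → 4
  2 × N: no H
  2 × O: no H
  1 × C: 1 H
  1 × N (charge +1): no H
  1 × O (aromatic): no H
  1 × O (charge -1): no H
  Total hydrogens = 15.
Molecular formula: C11H15N5O8

C11H15N5O8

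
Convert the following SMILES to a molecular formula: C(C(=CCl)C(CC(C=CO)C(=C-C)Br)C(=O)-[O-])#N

C12H12BrClNO3-

Heavy atoms from the SMILES: 1 Br, 12 C, 1 Cl, 1 N, 3 O.
Implicit hydrogens by atom environment:
  6 × C: 1 H each → 6
  4 × C: no H
  1 × Br: no H
  1 × C: 3 H
  1 × C: 2 H
  1 × Cl: no H
  1 × N: no H
  1 × O: 1 H
  1 × O: no H
  1 × O (charge -1): no H
  Total hydrogens = 12.
Net charge -1.
Molecular formula: C12H12BrClNO3-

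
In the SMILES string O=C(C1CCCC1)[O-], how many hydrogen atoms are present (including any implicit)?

Hydrogens are implicit in SMILES; fill each atom to its normal valence:
  4 × C: 2 H each → 8
  1 × C: 1 H
  1 × C: no H
  1 × O: no H
  1 × O (charge -1): no H
  Total hydrogens = 9.

9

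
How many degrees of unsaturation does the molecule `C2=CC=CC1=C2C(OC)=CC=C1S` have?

Molecular formula from the SMILES: C11H10OS.
DoU = (2C + 2 + N − H − X)/2 = (2·11 + 2 + 0 − 10 − 0)/2 = 14/2 = 7.
(Structurally: 2 ring(s) + 5 π bond(s) = 7.)

7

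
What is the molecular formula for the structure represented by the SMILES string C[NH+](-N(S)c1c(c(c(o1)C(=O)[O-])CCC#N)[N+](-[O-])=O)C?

C10H12N4O5S

Heavy atoms from the SMILES: 10 C, 4 N, 5 O, 1 S.
Implicit hydrogens by atom environment:
  4 × C (aromatic): no H
  2 × C: 3 H each → 6
  2 × C: 2 H each → 4
  2 × C: no H
  2 × N: no H
  2 × O: no H
  2 × O (charge -1): no H
  1 × N (charge +1): 1 H
  1 × N (charge +1): no H
  1 × O (aromatic): no H
  1 × S: 1 H
  Total hydrogens = 12.
Molecular formula: C10H12N4O5S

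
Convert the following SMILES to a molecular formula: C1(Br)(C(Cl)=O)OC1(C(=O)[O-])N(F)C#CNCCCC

C10H10BrClFN2O4-

Heavy atoms from the SMILES: 1 Br, 10 C, 1 Cl, 1 F, 2 N, 4 O.
Implicit hydrogens by atom environment:
  6 × C: no H
  3 × C: 2 H each → 6
  3 × O: no H
  1 × Br: no H
  1 × C: 3 H
  1 × Cl: no H
  1 × F: no H
  1 × N: 1 H
  1 × N: no H
  1 × O (charge -1): no H
  Total hydrogens = 10.
Net charge -1.
Molecular formula: C10H10BrClFN2O4-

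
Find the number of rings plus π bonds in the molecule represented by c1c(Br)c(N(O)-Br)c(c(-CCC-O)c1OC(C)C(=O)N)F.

Molecular formula from the SMILES: C12H15Br2FN2O4.
DoU = (2C + 2 + N − H − X)/2 = (2·12 + 2 + 2 − 15 − 3)/2 = 10/2 = 5.
(Structurally: 1 ring(s) + 4 π bond(s) = 5.)

5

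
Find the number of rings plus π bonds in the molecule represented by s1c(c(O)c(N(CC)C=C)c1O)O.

Molecular formula from the SMILES: C8H11NO3S.
DoU = (2C + 2 + N − H − X)/2 = (2·8 + 2 + 1 − 11 − 0)/2 = 8/2 = 4.
(Structurally: 1 ring(s) + 3 π bond(s) = 4.)

4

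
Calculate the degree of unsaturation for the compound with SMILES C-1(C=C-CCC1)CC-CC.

2

Molecular formula from the SMILES: C10H18.
DoU = (2C + 2 + N − H − X)/2 = (2·10 + 2 + 0 − 18 − 0)/2 = 4/2 = 2.
(Structurally: 1 ring(s) + 1 π bond(s) = 2.)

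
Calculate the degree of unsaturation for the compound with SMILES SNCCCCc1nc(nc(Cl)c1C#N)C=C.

Molecular formula from the SMILES: C11H13ClN4S.
DoU = (2C + 2 + N − H − X)/2 = (2·11 + 2 + 4 − 13 − 1)/2 = 14/2 = 7.
(Structurally: 1 ring(s) + 6 π bond(s) = 7.)

7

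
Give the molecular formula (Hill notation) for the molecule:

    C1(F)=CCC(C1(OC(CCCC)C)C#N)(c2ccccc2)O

C18H22FNO2

Heavy atoms from the SMILES: 18 C, 1 F, 1 N, 2 O.
Implicit hydrogens by atom environment:
  5 × C (aromatic): 1 H each → 5
  4 × C: 2 H each → 8
  4 × C: no H
  2 × C: 3 H each → 6
  2 × C: 1 H each → 2
  1 × C (aromatic): no H
  1 × F: no H
  1 × N: no H
  1 × O: 1 H
  1 × O: no H
  Total hydrogens = 22.
Molecular formula: C18H22FNO2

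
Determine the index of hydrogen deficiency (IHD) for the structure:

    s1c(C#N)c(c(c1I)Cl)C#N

7

Molecular formula from the SMILES: C6ClIN2S.
DoU = (2C + 2 + N − H − X)/2 = (2·6 + 2 + 2 − 0 − 2)/2 = 14/2 = 7.
(Structurally: 1 ring(s) + 6 π bond(s) = 7.)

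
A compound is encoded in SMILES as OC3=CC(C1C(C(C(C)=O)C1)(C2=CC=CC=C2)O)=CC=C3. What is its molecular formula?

C18H18O3

Heavy atoms from the SMILES: 18 C, 3 O.
Implicit hydrogens by atom environment:
  9 × C (aromatic): 1 H each → 9
  3 × C (aromatic): no H
  2 × C: 1 H each → 2
  2 × C: no H
  2 × O: 1 H each → 2
  1 × C: 3 H
  1 × C: 2 H
  1 × O: no H
  Total hydrogens = 18.
Molecular formula: C18H18O3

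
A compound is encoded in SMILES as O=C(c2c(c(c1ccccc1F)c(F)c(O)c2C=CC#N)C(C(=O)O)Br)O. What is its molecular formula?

C18H10BrF2NO5

Heavy atoms from the SMILES: 1 Br, 18 C, 2 F, 1 N, 5 O.
Implicit hydrogens by atom environment:
  8 × C (aromatic): no H
  4 × C (aromatic): 1 H each → 4
  3 × C: 1 H each → 3
  3 × C: no H
  3 × O: 1 H each → 3
  2 × F: no H
  2 × O: no H
  1 × Br: no H
  1 × N: no H
  Total hydrogens = 10.
Molecular formula: C18H10BrF2NO5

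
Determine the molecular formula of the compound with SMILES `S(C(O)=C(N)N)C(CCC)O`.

C6H14N2O2S

Heavy atoms from the SMILES: 6 C, 2 N, 2 O, 1 S.
Implicit hydrogens by atom environment:
  2 × C: 2 H each → 4
  2 × C: no H
  2 × N: 2 H each → 4
  2 × O: 1 H each → 2
  1 × C: 3 H
  1 × C: 1 H
  1 × S: no H
  Total hydrogens = 14.
Molecular formula: C6H14N2O2S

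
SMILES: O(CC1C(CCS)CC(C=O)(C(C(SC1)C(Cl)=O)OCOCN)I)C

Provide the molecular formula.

C15H25ClINO5S2

Heavy atoms from the SMILES: 15 C, 1 Cl, 1 I, 1 N, 5 O, 2 S.
Implicit hydrogens by atom environment:
  7 × C: 2 H each → 14
  5 × C: 1 H each → 5
  5 × O: no H
  2 × C: no H
  1 × C: 3 H
  1 × Cl: no H
  1 × I: no H
  1 × N: 2 H
  1 × S: 1 H
  1 × S: no H
  Total hydrogens = 25.
Molecular formula: C15H25ClINO5S2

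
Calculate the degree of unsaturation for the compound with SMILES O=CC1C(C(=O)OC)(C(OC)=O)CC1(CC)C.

4

Molecular formula from the SMILES: C12H18O5.
DoU = (2C + 2 + N − H − X)/2 = (2·12 + 2 + 0 − 18 − 0)/2 = 8/2 = 4.
(Structurally: 1 ring(s) + 3 π bond(s) = 4.)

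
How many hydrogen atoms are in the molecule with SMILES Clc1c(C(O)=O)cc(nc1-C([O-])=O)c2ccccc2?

7

Hydrogens are implicit in SMILES; fill each atom to its normal valence:
  6 × C (aromatic): 1 H each → 6
  5 × C (aromatic): no H
  2 × C: no H
  2 × O: no H
  1 × Cl: no H
  1 × N (aromatic): no H
  1 × O: 1 H
  1 × O (charge -1): no H
  Total hydrogens = 7.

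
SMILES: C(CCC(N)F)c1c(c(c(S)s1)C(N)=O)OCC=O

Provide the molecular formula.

C11H15FN2O3S2

Heavy atoms from the SMILES: 11 C, 1 F, 2 N, 3 O, 2 S.
Implicit hydrogens by atom environment:
  4 × C: 2 H each → 8
  4 × C (aromatic): no H
  3 × O: no H
  2 × C: 1 H each → 2
  2 × N: 2 H each → 4
  1 × C: no H
  1 × F: no H
  1 × S: 1 H
  1 × S (aromatic): no H
  Total hydrogens = 15.
Molecular formula: C11H15FN2O3S2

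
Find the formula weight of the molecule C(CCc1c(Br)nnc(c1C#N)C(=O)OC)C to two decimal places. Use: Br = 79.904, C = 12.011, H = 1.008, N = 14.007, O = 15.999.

298.14

Molecular formula: C11H12BrN3O2.
M = 1×79.904 + 11×12.011 + 12×1.008 + 3×14.007 + 2×15.999 = 298.14 g/mol.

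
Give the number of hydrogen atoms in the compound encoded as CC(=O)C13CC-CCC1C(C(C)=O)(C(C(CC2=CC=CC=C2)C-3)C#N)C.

Hydrogens are implicit in SMILES; fill each atom to its normal valence:
  6 × C: 2 H each → 12
  5 × C (aromatic): 1 H each → 5
  5 × C: no H
  3 × C: 3 H each → 9
  3 × C: 1 H each → 3
  2 × O: no H
  1 × C (aromatic): no H
  1 × N: no H
  Total hydrogens = 29.

29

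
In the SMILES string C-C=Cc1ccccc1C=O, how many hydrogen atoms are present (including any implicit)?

10

Hydrogens are implicit in SMILES; fill each atom to its normal valence:
  4 × C (aromatic): 1 H each → 4
  3 × C: 1 H each → 3
  2 × C (aromatic): no H
  1 × C: 3 H
  1 × O: no H
  Total hydrogens = 10.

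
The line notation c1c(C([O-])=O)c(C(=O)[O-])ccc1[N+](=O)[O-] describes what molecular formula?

Heavy atoms from the SMILES: 8 C, 1 N, 6 O.
Implicit hydrogens by atom environment:
  3 × C (aromatic): 1 H each → 3
  3 × C (aromatic): no H
  3 × O: no H
  3 × O (charge -1): no H
  2 × C: no H
  1 × N (charge +1): no H
  Total hydrogens = 3.
Net charge -2.
Molecular formula: [C8H3NO6]2-

[C8H3NO6]2-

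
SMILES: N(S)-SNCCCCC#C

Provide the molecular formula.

C6H12N2S2

Heavy atoms from the SMILES: 6 C, 2 N, 2 S.
Implicit hydrogens by atom environment:
  4 × C: 2 H each → 8
  2 × N: 1 H each → 2
  1 × C: 1 H
  1 × C: no H
  1 × S: 1 H
  1 × S: no H
  Total hydrogens = 12.
Molecular formula: C6H12N2S2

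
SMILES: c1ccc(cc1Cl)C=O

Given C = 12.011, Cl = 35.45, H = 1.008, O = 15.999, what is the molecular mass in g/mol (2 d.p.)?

140.57

Molecular formula: C7H5ClO.
M = 7×12.011 + 1×35.45 + 5×1.008 + 1×15.999 = 140.57 g/mol.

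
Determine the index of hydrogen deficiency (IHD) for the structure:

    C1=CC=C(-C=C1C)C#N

6

Molecular formula from the SMILES: C8H7N.
DoU = (2C + 2 + N − H − X)/2 = (2·8 + 2 + 1 − 7 − 0)/2 = 12/2 = 6.
(Structurally: 1 ring(s) + 5 π bond(s) = 6.)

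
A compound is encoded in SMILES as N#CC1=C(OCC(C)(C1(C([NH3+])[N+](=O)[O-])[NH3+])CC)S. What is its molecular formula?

[C10H18N4O3S]2+

Heavy atoms from the SMILES: 10 C, 4 N, 3 O, 1 S.
Implicit hydrogens by atom environment:
  5 × C: no H
  2 × C: 3 H each → 6
  2 × C: 2 H each → 4
  2 × N (charge +1): 3 H each → 6
  2 × O: no H
  1 × C: 1 H
  1 × N: no H
  1 × N (charge +1): no H
  1 × O (charge -1): no H
  1 × S: 1 H
  Total hydrogens = 18.
Net charge +2.
Molecular formula: [C10H18N4O3S]2+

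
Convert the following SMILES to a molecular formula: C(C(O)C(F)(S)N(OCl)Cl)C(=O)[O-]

C4H5Cl2FNO4S-

Heavy atoms from the SMILES: 4 C, 2 Cl, 1 F, 1 N, 4 O, 1 S.
Implicit hydrogens by atom environment:
  2 × C: no H
  2 × Cl: no H
  2 × O: no H
  1 × C: 2 H
  1 × C: 1 H
  1 × F: no H
  1 × N: no H
  1 × O: 1 H
  1 × O (charge -1): no H
  1 × S: 1 H
  Total hydrogens = 5.
Net charge -1.
Molecular formula: C4H5Cl2FNO4S-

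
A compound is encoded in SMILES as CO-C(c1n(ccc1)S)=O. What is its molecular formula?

C6H7NO2S

Heavy atoms from the SMILES: 6 C, 1 N, 2 O, 1 S.
Implicit hydrogens by atom environment:
  3 × C (aromatic): 1 H each → 3
  2 × O: no H
  1 × C: 3 H
  1 × C (aromatic): no H
  1 × C: no H
  1 × N (aromatic): no H
  1 × S: 1 H
  Total hydrogens = 7.
Molecular formula: C6H7NO2S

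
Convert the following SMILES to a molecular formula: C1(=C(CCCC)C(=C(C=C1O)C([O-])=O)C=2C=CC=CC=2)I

Heavy atoms from the SMILES: 17 C, 1 I, 3 O.
Implicit hydrogens by atom environment:
  6 × C (aromatic): 1 H each → 6
  6 × C (aromatic): no H
  3 × C: 2 H each → 6
  1 × C: 3 H
  1 × C: no H
  1 × I: no H
  1 × O: 1 H
  1 × O: no H
  1 × O (charge -1): no H
  Total hydrogens = 16.
Net charge -1.
Molecular formula: C17H16IO3-

C17H16IO3-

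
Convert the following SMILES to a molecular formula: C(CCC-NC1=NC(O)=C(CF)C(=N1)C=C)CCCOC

C15H24FN3O2

Heavy atoms from the SMILES: 15 C, 1 F, 3 N, 2 O.
Implicit hydrogens by atom environment:
  9 × C: 2 H each → 18
  4 × C (aromatic): no H
  2 × N (aromatic): no H
  1 × C: 3 H
  1 × C: 1 H
  1 × F: no H
  1 × N: 1 H
  1 × O: 1 H
  1 × O: no H
  Total hydrogens = 24.
Molecular formula: C15H24FN3O2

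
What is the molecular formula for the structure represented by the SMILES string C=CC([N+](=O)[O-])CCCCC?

Heavy atoms from the SMILES: 8 C, 1 N, 2 O.
Implicit hydrogens by atom environment:
  5 × C: 2 H each → 10
  2 × C: 1 H each → 2
  1 × C: 3 H
  1 × N (charge +1): no H
  1 × O: no H
  1 × O (charge -1): no H
  Total hydrogens = 15.
Molecular formula: C8H15NO2

C8H15NO2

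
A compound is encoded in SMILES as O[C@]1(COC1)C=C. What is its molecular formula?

C5H8O2

Heavy atoms from the SMILES: 5 C, 2 O.
Implicit hydrogens by atom environment:
  3 × C: 2 H each → 6
  1 × C: 1 H
  1 × C: no H
  1 × O: 1 H
  1 × O: no H
  Total hydrogens = 8.
Molecular formula: C5H8O2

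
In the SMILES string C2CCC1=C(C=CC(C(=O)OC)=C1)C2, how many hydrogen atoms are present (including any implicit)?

Hydrogens are implicit in SMILES; fill each atom to its normal valence:
  4 × C: 2 H each → 8
  3 × C (aromatic): 1 H each → 3
  3 × C (aromatic): no H
  2 × O: no H
  1 × C: 3 H
  1 × C: no H
  Total hydrogens = 14.

14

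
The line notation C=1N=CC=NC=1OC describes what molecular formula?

Heavy atoms from the SMILES: 5 C, 2 N, 1 O.
Implicit hydrogens by atom environment:
  3 × C (aromatic): 1 H each → 3
  2 × N (aromatic): no H
  1 × C: 3 H
  1 × C (aromatic): no H
  1 × O: no H
  Total hydrogens = 6.
Molecular formula: C5H6N2O

C5H6N2O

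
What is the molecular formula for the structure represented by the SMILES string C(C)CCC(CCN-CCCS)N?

C10H24N2S

Heavy atoms from the SMILES: 10 C, 2 N, 1 S.
Implicit hydrogens by atom environment:
  8 × C: 2 H each → 16
  1 × C: 3 H
  1 × C: 1 H
  1 × N: 2 H
  1 × N: 1 H
  1 × S: 1 H
  Total hydrogens = 24.
Molecular formula: C10H24N2S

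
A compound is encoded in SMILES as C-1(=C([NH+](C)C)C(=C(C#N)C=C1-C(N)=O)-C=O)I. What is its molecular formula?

Heavy atoms from the SMILES: 11 C, 1 I, 3 N, 2 O.
Implicit hydrogens by atom environment:
  5 × C (aromatic): no H
  2 × C: 3 H each → 6
  2 × C: no H
  2 × O: no H
  1 × C (aromatic): 1 H
  1 × C: 1 H
  1 × I: no H
  1 × N: 2 H
  1 × N (charge +1): 1 H
  1 × N: no H
  Total hydrogens = 11.
Net charge +1.
Molecular formula: C11H11IN3O2+

C11H11IN3O2+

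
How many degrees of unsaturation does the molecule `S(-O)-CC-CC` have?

Molecular formula from the SMILES: C4H10OS.
DoU = (2C + 2 + N − H − X)/2 = (2·4 + 2 + 0 − 10 − 0)/2 = 0/2 = 0.
(Structurally: 0 ring(s) + 0 π bond(s) = 0.)

0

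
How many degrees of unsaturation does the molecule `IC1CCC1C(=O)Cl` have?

Molecular formula from the SMILES: C5H6ClIO.
DoU = (2C + 2 + N − H − X)/2 = (2·5 + 2 + 0 − 6 − 2)/2 = 4/2 = 2.
(Structurally: 1 ring(s) + 1 π bond(s) = 2.)

2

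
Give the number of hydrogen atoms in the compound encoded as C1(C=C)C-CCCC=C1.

Hydrogens are implicit in SMILES; fill each atom to its normal valence:
  5 × C: 2 H each → 10
  4 × C: 1 H each → 4
  Total hydrogens = 14.

14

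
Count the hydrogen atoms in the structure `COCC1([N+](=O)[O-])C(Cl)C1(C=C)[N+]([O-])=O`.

Hydrogens are implicit in SMILES; fill each atom to its normal valence:
  3 × O: no H
  2 × C: 2 H each → 4
  2 × C: 1 H each → 2
  2 × C: no H
  2 × N (charge +1): no H
  2 × O (charge -1): no H
  1 × C: 3 H
  1 × Cl: no H
  Total hydrogens = 9.

9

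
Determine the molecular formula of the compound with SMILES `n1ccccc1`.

Heavy atoms from the SMILES: 5 C, 1 N.
Implicit hydrogens by atom environment:
  5 × C (aromatic): 1 H each → 5
  1 × N (aromatic): no H
  Total hydrogens = 5.
Molecular formula: C5H5N

C5H5N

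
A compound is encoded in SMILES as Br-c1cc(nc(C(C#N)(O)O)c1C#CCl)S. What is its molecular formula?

C9H4BrClN2O2S

Heavy atoms from the SMILES: 1 Br, 9 C, 1 Cl, 2 N, 2 O, 1 S.
Implicit hydrogens by atom environment:
  4 × C (aromatic): no H
  4 × C: no H
  2 × O: 1 H each → 2
  1 × Br: no H
  1 × C (aromatic): 1 H
  1 × Cl: no H
  1 × N (aromatic): no H
  1 × N: no H
  1 × S: 1 H
  Total hydrogens = 4.
Molecular formula: C9H4BrClN2O2S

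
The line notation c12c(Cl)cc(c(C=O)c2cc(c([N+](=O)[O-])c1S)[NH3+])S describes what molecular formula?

C11H8ClN2O3S2+

Heavy atoms from the SMILES: 11 C, 1 Cl, 2 N, 3 O, 2 S.
Implicit hydrogens by atom environment:
  8 × C (aromatic): no H
  2 × C (aromatic): 1 H each → 2
  2 × O: no H
  2 × S: 1 H each → 2
  1 × C: 1 H
  1 × Cl: no H
  1 × N (charge +1): 3 H
  1 × N (charge +1): no H
  1 × O (charge -1): no H
  Total hydrogens = 8.
Net charge +1.
Molecular formula: C11H8ClN2O3S2+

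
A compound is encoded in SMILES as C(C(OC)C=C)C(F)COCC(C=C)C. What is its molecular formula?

Heavy atoms from the SMILES: 12 C, 1 F, 2 O.
Implicit hydrogens by atom environment:
  5 × C: 2 H each → 10
  5 × C: 1 H each → 5
  2 × C: 3 H each → 6
  2 × O: no H
  1 × F: no H
  Total hydrogens = 21.
Molecular formula: C12H21FO2

C12H21FO2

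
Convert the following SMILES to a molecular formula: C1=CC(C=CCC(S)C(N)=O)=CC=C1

Heavy atoms from the SMILES: 11 C, 1 N, 1 O, 1 S.
Implicit hydrogens by atom environment:
  5 × C (aromatic): 1 H each → 5
  3 × C: 1 H each → 3
  1 × C: 2 H
  1 × C (aromatic): no H
  1 × C: no H
  1 × N: 2 H
  1 × O: no H
  1 × S: 1 H
  Total hydrogens = 13.
Molecular formula: C11H13NOS

C11H13NOS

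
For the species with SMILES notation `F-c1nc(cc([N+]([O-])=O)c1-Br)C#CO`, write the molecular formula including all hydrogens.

C7H2BrFN2O3

Heavy atoms from the SMILES: 1 Br, 7 C, 1 F, 2 N, 3 O.
Implicit hydrogens by atom environment:
  4 × C (aromatic): no H
  2 × C: no H
  1 × Br: no H
  1 × C (aromatic): 1 H
  1 × F: no H
  1 × N (aromatic): no H
  1 × N (charge +1): no H
  1 × O: 1 H
  1 × O: no H
  1 × O (charge -1): no H
  Total hydrogens = 2.
Molecular formula: C7H2BrFN2O3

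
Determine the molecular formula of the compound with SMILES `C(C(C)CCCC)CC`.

C9H20

Heavy atoms from the SMILES: 9 C.
Implicit hydrogens by atom environment:
  5 × C: 2 H each → 10
  3 × C: 3 H each → 9
  1 × C: 1 H
  Total hydrogens = 20.
Molecular formula: C9H20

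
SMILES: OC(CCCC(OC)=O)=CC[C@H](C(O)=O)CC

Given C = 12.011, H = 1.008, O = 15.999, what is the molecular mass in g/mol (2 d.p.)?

244.29

Molecular formula: C12H20O5.
M = 12×12.011 + 20×1.008 + 5×15.999 = 244.29 g/mol.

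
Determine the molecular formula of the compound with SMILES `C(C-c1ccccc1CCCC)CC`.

Heavy atoms from the SMILES: 14 C.
Implicit hydrogens by atom environment:
  6 × C: 2 H each → 12
  4 × C (aromatic): 1 H each → 4
  2 × C: 3 H each → 6
  2 × C (aromatic): no H
  Total hydrogens = 22.
Molecular formula: C14H22

C14H22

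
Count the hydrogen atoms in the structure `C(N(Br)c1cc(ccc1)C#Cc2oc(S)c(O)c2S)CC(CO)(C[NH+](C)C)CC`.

28

Hydrogens are implicit in SMILES; fill each atom to its normal valence:
  6 × C (aromatic): no H
  5 × C: 2 H each → 10
  4 × C (aromatic): 1 H each → 4
  3 × C: 3 H each → 9
  3 × C: no H
  2 × O: 1 H each → 2
  2 × S: 1 H each → 2
  1 × Br: no H
  1 × N (charge +1): 1 H
  1 × N: no H
  1 × O (aromatic): no H
  Total hydrogens = 28.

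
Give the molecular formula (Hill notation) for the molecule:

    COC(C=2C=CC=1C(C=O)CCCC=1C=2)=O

Heavy atoms from the SMILES: 13 C, 3 O.
Implicit hydrogens by atom environment:
  3 × C: 2 H each → 6
  3 × C (aromatic): 1 H each → 3
  3 × C (aromatic): no H
  3 × O: no H
  2 × C: 1 H each → 2
  1 × C: 3 H
  1 × C: no H
  Total hydrogens = 14.
Molecular formula: C13H14O3

C13H14O3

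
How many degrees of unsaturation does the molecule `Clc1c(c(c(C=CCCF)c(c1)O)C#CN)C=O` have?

8

Molecular formula from the SMILES: C13H11ClFNO2.
DoU = (2C + 2 + N − H − X)/2 = (2·13 + 2 + 1 − 11 − 2)/2 = 16/2 = 8.
(Structurally: 1 ring(s) + 7 π bond(s) = 8.)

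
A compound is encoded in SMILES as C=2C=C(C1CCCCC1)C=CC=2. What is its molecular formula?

C12H16

Heavy atoms from the SMILES: 12 C.
Implicit hydrogens by atom environment:
  5 × C: 2 H each → 10
  5 × C (aromatic): 1 H each → 5
  1 × C: 1 H
  1 × C (aromatic): no H
  Total hydrogens = 16.
Molecular formula: C12H16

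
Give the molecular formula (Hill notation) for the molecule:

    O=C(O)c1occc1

Heavy atoms from the SMILES: 5 C, 3 O.
Implicit hydrogens by atom environment:
  3 × C (aromatic): 1 H each → 3
  1 × C (aromatic): no H
  1 × C: no H
  1 × O: 1 H
  1 × O (aromatic): no H
  1 × O: no H
  Total hydrogens = 4.
Molecular formula: C5H4O3

C5H4O3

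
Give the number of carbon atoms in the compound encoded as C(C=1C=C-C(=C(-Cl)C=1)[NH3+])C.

8

The symbol for carbon appears 8 times in the SMILES. (Cl is a single chlorine, not C + l.)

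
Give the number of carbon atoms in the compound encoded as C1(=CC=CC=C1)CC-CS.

9

The symbol for carbon appears 9 times in the SMILES.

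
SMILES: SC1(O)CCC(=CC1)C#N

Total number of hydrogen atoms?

9

Hydrogens are implicit in SMILES; fill each atom to its normal valence:
  3 × C: 2 H each → 6
  3 × C: no H
  1 × C: 1 H
  1 × N: no H
  1 × O: 1 H
  1 × S: 1 H
  Total hydrogens = 9.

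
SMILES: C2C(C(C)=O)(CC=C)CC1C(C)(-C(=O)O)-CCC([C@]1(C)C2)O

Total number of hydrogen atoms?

28

Hydrogens are implicit in SMILES; fill each atom to its normal valence:
  7 × C: 2 H each → 14
  5 × C: no H
  3 × C: 3 H each → 9
  3 × C: 1 H each → 3
  2 × O: 1 H each → 2
  2 × O: no H
  Total hydrogens = 28.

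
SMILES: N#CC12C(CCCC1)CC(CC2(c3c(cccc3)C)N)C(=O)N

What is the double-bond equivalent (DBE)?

9

Molecular formula from the SMILES: C19H25N3O.
DoU = (2C + 2 + N − H − X)/2 = (2·19 + 2 + 3 − 25 − 0)/2 = 18/2 = 9.
(Structurally: 3 ring(s) + 6 π bond(s) = 9.)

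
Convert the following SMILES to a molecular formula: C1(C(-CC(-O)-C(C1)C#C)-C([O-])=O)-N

C9H12NO3-

Heavy atoms from the SMILES: 9 C, 1 N, 3 O.
Implicit hydrogens by atom environment:
  5 × C: 1 H each → 5
  2 × C: 2 H each → 4
  2 × C: no H
  1 × N: 2 H
  1 × O: 1 H
  1 × O: no H
  1 × O (charge -1): no H
  Total hydrogens = 12.
Net charge -1.
Molecular formula: C9H12NO3-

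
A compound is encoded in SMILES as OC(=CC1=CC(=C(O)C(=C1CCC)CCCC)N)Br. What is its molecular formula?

C15H22BrNO2

Heavy atoms from the SMILES: 1 Br, 15 C, 1 N, 2 O.
Implicit hydrogens by atom environment:
  5 × C: 2 H each → 10
  5 × C (aromatic): no H
  2 × C: 3 H each → 6
  2 × O: 1 H each → 2
  1 × Br: no H
  1 × C (aromatic): 1 H
  1 × C: 1 H
  1 × C: no H
  1 × N: 2 H
  Total hydrogens = 22.
Molecular formula: C15H22BrNO2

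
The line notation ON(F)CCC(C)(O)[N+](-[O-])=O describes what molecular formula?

C4H9FN2O4

Heavy atoms from the SMILES: 4 C, 1 F, 2 N, 4 O.
Implicit hydrogens by atom environment:
  2 × C: 2 H each → 4
  2 × O: 1 H each → 2
  1 × C: 3 H
  1 × C: no H
  1 × F: no H
  1 × N: no H
  1 × N (charge +1): no H
  1 × O: no H
  1 × O (charge -1): no H
  Total hydrogens = 9.
Molecular formula: C4H9FN2O4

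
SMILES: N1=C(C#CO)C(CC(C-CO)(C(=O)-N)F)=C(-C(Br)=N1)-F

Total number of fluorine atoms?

2

The symbol for fluorine appears 2 times in the SMILES.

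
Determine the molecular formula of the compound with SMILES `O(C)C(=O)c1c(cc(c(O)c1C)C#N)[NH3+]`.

C10H11N2O3+

Heavy atoms from the SMILES: 10 C, 2 N, 3 O.
Implicit hydrogens by atom environment:
  5 × C (aromatic): no H
  2 × C: 3 H each → 6
  2 × C: no H
  2 × O: no H
  1 × C (aromatic): 1 H
  1 × N (charge +1): 3 H
  1 × N: no H
  1 × O: 1 H
  Total hydrogens = 11.
Net charge +1.
Molecular formula: C10H11N2O3+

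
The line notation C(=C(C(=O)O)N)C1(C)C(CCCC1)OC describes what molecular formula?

Heavy atoms from the SMILES: 11 C, 1 N, 3 O.
Implicit hydrogens by atom environment:
  4 × C: 2 H each → 8
  3 × C: no H
  2 × C: 3 H each → 6
  2 × C: 1 H each → 2
  2 × O: no H
  1 × N: 2 H
  1 × O: 1 H
  Total hydrogens = 19.
Molecular formula: C11H19NO3

C11H19NO3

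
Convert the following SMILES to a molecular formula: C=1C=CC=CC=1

Heavy atoms from the SMILES: 6 C.
Implicit hydrogens by atom environment:
  6 × C (aromatic): 1 H each → 6
  Total hydrogens = 6.
Molecular formula: C6H6

C6H6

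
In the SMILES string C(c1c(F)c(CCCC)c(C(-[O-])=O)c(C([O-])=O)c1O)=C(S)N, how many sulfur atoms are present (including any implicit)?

The symbol for sulfur appears 1 time in the SMILES.

1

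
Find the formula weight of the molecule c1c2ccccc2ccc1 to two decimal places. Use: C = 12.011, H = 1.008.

128.17

Molecular formula: C10H8.
M = 10×12.011 + 8×1.008 = 128.17 g/mol.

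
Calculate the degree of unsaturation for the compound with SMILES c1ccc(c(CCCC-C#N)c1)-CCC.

Molecular formula from the SMILES: C14H19N.
DoU = (2C + 2 + N − H − X)/2 = (2·14 + 2 + 1 − 19 − 0)/2 = 12/2 = 6.
(Structurally: 1 ring(s) + 5 π bond(s) = 6.)

6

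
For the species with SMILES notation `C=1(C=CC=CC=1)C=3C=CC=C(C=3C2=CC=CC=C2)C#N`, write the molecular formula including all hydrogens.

C19H13N

Heavy atoms from the SMILES: 19 C, 1 N.
Implicit hydrogens by atom environment:
  13 × C (aromatic): 1 H each → 13
  5 × C (aromatic): no H
  1 × C: no H
  1 × N: no H
  Total hydrogens = 13.
Molecular formula: C19H13N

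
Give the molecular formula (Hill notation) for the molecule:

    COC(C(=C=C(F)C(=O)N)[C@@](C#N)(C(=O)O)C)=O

C10H9FN2O5

Heavy atoms from the SMILES: 10 C, 1 F, 2 N, 5 O.
Implicit hydrogens by atom environment:
  8 × C: no H
  4 × O: no H
  2 × C: 3 H each → 6
  1 × F: no H
  1 × N: 2 H
  1 × N: no H
  1 × O: 1 H
  Total hydrogens = 9.
Molecular formula: C10H9FN2O5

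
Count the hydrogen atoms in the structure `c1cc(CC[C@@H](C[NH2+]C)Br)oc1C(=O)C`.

17

Hydrogens are implicit in SMILES; fill each atom to its normal valence:
  3 × C: 2 H each → 6
  2 × C: 3 H each → 6
  2 × C (aromatic): 1 H each → 2
  2 × C (aromatic): no H
  1 × Br: no H
  1 × C: 1 H
  1 × C: no H
  1 × N (charge +1): 2 H
  1 × O (aromatic): no H
  1 × O: no H
  Total hydrogens = 17.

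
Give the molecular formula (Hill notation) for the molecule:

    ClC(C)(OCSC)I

C4H8ClIOS

Heavy atoms from the SMILES: 4 C, 1 Cl, 1 I, 1 O, 1 S.
Implicit hydrogens by atom environment:
  2 × C: 3 H each → 6
  1 × C: 2 H
  1 × C: no H
  1 × Cl: no H
  1 × I: no H
  1 × O: no H
  1 × S: no H
  Total hydrogens = 8.
Molecular formula: C4H8ClIOS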